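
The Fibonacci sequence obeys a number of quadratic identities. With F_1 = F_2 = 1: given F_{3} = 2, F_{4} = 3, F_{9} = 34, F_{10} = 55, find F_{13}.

By the addition formula F_{m+n} = F_m F_{n+1} + F_{m−1} F_n with m=4, n=9: F_{13} = 3·55 + 2·34 = 165 + 68 = 233.

233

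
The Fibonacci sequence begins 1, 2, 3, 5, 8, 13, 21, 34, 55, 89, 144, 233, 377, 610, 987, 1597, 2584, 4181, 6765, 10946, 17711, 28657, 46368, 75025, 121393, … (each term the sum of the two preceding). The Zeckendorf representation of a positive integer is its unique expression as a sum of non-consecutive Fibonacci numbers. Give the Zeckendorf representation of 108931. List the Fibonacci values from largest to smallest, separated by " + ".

75025 + 28657 + 4181 + 987 + 55 + 21 + 5

108931: greatest Fibonacci not exceeding it is 75025, leaving 33906
33906: greatest Fibonacci not exceeding it is 28657, leaving 5249
5249: greatest Fibonacci not exceeding it is 4181, leaving 1068
1068: greatest Fibonacci not exceeding it is 987, leaving 81
81: greatest Fibonacci not exceeding it is 55, leaving 26
26: greatest Fibonacci not exceeding it is 21, leaving 5
5: greatest Fibonacci not exceeding it is 5, leaving 0
So 108931 = 75025 + 28657 + 4181 + 987 + 55 + 21 + 5, with no two terms consecutive in the sequence.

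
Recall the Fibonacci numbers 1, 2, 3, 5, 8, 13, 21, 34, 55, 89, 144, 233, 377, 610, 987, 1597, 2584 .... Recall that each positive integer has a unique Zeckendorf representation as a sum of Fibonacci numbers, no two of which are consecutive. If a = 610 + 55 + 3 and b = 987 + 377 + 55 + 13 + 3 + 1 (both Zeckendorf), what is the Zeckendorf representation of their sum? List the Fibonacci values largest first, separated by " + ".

The two numbers are 668 and 1436, so their sum is 2104.
1597 ≤ 2104 < 2584, so take 1597; remainder 507
377 ≤ 507 < 610, so take 377; remainder 130
89 ≤ 130 < 144, so take 89; remainder 41
34 ≤ 41 < 55, so take 34; remainder 7
5 ≤ 7 < 8, so take 5; remainder 2
2 ≤ 2 < 3, so take 2; remainder 0

1597 + 377 + 89 + 34 + 5 + 2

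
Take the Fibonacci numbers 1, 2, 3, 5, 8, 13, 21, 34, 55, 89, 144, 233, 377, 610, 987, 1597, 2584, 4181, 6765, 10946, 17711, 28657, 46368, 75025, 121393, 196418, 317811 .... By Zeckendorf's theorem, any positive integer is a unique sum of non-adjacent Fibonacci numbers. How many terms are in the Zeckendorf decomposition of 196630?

4

Greedily peel off the largest Fibonacci term at each step:
take 196418 (≤ 196630); 196630 − 196418 = 212
take 144 (≤ 212); 212 − 144 = 68
take 55 (≤ 68); 68 − 55 = 13
take 13 (≤ 13); 13 − 13 = 0
196630 = 196418 + 144 + 55 + 13, which has 4 terms.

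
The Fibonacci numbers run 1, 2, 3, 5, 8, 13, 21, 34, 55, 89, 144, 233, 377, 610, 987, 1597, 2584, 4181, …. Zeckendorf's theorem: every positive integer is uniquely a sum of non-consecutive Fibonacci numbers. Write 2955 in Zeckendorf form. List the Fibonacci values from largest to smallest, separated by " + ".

2584 + 233 + 89 + 34 + 13 + 2

largest Fibonacci ≤ 2955 is 2584; 2955 − 2584 = 371
largest Fibonacci ≤ 371 is 233; 371 − 233 = 138
largest Fibonacci ≤ 138 is 89; 138 − 89 = 49
largest Fibonacci ≤ 49 is 34; 49 − 34 = 15
largest Fibonacci ≤ 15 is 13; 15 − 13 = 2
largest Fibonacci ≤ 2 is 2; 2 − 2 = 0
So 2955 = 2584 + 233 + 89 + 34 + 13 + 2, with no two terms consecutive in the sequence.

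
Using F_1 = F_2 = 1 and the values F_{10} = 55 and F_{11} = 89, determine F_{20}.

By the doubling identity F_{2k} = F_k(2F_{k+1} − F_k): F_{20} = 55·(2·89 − 55) = 55·123 = 6765.

6765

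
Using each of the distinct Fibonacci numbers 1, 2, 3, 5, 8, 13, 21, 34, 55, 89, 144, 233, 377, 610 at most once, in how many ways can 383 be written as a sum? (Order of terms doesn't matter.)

383 = 377+5+1 = 377+3+2+1 = 233+144+5+1 = 233+144+3+2+1 = 233+89+55+5+1 = … (5 more), for 10 in all.

10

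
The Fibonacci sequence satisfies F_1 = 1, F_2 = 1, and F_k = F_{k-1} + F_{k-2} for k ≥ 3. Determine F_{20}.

6765

Iterating the recurrence up to F_{13} = 233 and F_{12} = 144:
F_{14} = F_{13} + F_{12} = 233 + 144 = 377
F_{15} = F_{14} + F_{13} = 377 + 233 = 610
F_{16} = F_{15} + F_{14} = 610 + 377 = 987
F_{17} = F_{16} + F_{15} = 987 + 610 = 1597
F_{18} = F_{17} + F_{16} = 1597 + 987 = 2584
F_{19} = F_{18} + F_{17} = 2584 + 1597 = 4181
F_{20} = F_{19} + F_{18} = 4181 + 2584 = 6765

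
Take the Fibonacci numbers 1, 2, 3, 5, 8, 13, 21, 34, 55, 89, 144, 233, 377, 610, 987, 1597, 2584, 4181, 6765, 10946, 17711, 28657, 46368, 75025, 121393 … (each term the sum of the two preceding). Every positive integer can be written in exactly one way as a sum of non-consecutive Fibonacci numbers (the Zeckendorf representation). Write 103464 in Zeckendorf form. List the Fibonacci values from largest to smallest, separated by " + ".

75025 + 17711 + 6765 + 2584 + 987 + 377 + 13 + 2

Greedily peel off the largest Fibonacci term at each step:
take 75025 (≤ 103464); 103464 − 75025 = 28439
take 17711 (≤ 28439); 28439 − 17711 = 10728
take 6765 (≤ 10728); 10728 − 6765 = 3963
take 2584 (≤ 3963); 3963 − 2584 = 1379
take 987 (≤ 1379); 1379 − 987 = 392
take 377 (≤ 392); 392 − 377 = 15
take 13 (≤ 15); 15 − 13 = 2
take 2 (≤ 2); 2 − 2 = 0
So 103464 = 75025 + 17711 + 6765 + 2584 + 987 + 377 + 13 + 2, with no two terms consecutive in the sequence.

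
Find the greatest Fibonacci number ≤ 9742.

6765

6765 ≤ 9742 < 10946, so the largest Fibonacci number not exceeding 9742 is 6765.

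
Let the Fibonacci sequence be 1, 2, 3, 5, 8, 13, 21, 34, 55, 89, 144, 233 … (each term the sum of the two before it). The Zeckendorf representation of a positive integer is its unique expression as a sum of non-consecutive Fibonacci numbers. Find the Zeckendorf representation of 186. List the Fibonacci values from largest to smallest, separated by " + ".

Greedily peel off the largest Fibonacci term at each step:
144 ≤ 186 < 233, so take 144; remainder 42
34 ≤ 42 < 55, so take 34; remainder 8
8 ≤ 8 < 13, so take 8; remainder 0
So 186 = 144 + 34 + 8, with no two terms consecutive in the sequence.

144 + 34 + 8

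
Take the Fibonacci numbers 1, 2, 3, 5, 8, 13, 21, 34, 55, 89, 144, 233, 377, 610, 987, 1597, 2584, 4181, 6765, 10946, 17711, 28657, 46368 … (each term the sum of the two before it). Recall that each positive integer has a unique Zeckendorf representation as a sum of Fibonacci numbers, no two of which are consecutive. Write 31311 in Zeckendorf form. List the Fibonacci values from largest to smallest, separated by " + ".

28657 + 2584 + 55 + 13 + 2

take 28657 (≤ 31311); 31311 − 28657 = 2654
take 2584 (≤ 2654); 2654 − 2584 = 70
take 55 (≤ 70); 70 − 55 = 15
take 13 (≤ 15); 15 − 13 = 2
take 2 (≤ 2); 2 − 2 = 0
So 31311 = 28657 + 2584 + 55 + 13 + 2, with no two terms consecutive in the sequence.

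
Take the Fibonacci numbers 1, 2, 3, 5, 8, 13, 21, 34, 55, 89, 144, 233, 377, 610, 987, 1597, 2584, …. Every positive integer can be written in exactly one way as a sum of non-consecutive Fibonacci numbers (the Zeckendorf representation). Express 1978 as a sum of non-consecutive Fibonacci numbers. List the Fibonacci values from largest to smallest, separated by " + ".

1978 − 1597 = 381
381 − 377 = 4
4 − 3 = 1
1 − 1 = 0
So 1978 = 1597 + 377 + 3 + 1, with no two terms consecutive in the sequence.

1597 + 377 + 3 + 1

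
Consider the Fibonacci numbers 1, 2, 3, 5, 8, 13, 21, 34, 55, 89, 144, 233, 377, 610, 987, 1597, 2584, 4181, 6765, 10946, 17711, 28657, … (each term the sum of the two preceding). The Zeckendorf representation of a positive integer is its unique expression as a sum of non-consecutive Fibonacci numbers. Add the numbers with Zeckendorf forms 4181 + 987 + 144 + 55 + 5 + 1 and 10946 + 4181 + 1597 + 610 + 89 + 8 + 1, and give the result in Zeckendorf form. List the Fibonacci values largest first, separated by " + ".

The two numbers are 5373 and 17432, so their sum is 22805.
largest Fibonacci ≤ 22805 is 17711; 22805 − 17711 = 5094
largest Fibonacci ≤ 5094 is 4181; 5094 − 4181 = 913
largest Fibonacci ≤ 913 is 610; 913 − 610 = 303
largest Fibonacci ≤ 303 is 233; 303 − 233 = 70
largest Fibonacci ≤ 70 is 55; 70 − 55 = 15
largest Fibonacci ≤ 15 is 13; 15 − 13 = 2
largest Fibonacci ≤ 2 is 2; 2 − 2 = 0

17711 + 4181 + 610 + 233 + 55 + 13 + 2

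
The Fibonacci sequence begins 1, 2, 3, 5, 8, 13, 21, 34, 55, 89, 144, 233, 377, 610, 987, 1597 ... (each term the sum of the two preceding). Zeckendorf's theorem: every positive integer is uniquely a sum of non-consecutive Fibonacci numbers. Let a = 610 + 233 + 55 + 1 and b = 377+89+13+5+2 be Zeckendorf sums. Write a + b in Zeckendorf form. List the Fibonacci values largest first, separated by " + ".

The two numbers are 899 and 486, so their sum is 1385.
987 ≤ 1385 < 1597, so take 987; remainder 398
377 ≤ 398 < 610, so take 377; remainder 21
21 ≤ 21 < 34, so take 21; remainder 0

987 + 377 + 21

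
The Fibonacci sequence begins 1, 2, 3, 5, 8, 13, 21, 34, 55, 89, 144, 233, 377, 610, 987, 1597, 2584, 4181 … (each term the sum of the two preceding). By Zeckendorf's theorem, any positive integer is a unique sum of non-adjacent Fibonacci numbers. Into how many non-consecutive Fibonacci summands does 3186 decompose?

3186: greatest Fibonacci not exceeding it is 2584, leaving 602
602: greatest Fibonacci not exceeding it is 377, leaving 225
225: greatest Fibonacci not exceeding it is 144, leaving 81
81: greatest Fibonacci not exceeding it is 55, leaving 26
26: greatest Fibonacci not exceeding it is 21, leaving 5
5: greatest Fibonacci not exceeding it is 5, leaving 0
3186 = 2584 + 377 + 144 + 55 + 21 + 5, which has 6 terms.

6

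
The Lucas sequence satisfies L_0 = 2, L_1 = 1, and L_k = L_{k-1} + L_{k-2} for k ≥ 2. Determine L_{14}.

Iterating the recurrence up to L_{9} = 76 and L_{8} = 47:
L_{10} = L_{9} + L_{8} = 76 + 47 = 123
L_{11} = L_{10} + L_{9} = 123 + 76 = 199
L_{12} = L_{11} + L_{10} = 199 + 123 = 322
L_{13} = L_{12} + L_{11} = 322 + 199 = 521
L_{14} = L_{13} + L_{12} = 521 + 322 = 843

843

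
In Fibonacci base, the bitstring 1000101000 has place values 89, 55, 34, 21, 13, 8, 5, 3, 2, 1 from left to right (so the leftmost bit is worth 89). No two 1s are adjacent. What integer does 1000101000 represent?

107

Summing the place values of the 1 bits: 89 + 13 + 5 = 107.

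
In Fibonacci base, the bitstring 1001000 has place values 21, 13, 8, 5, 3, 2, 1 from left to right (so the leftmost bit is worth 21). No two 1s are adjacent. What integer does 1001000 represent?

26

Summing the place values of the 1 bits: 21 + 5 = 26.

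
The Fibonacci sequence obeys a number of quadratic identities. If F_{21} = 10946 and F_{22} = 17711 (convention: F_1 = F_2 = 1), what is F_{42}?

267914296

By the doubling identity F_{2k} = F_k(2F_{k+1} − F_k): F_{42} = 10946·(2·17711 − 10946) = 10946·24476 = 267914296.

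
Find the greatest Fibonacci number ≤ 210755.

196418

196418 ≤ 210755 < 317811, so the largest Fibonacci number not exceeding 210755 is 196418.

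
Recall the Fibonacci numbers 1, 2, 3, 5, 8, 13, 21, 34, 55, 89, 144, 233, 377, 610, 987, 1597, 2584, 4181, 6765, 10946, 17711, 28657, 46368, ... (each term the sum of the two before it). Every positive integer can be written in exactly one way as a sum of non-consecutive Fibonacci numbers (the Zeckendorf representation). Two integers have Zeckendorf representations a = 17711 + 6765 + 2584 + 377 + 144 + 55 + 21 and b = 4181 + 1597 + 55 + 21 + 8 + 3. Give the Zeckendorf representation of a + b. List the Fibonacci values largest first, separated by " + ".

The two numbers are 27657 and 5865, so their sum is 33522.
Greedy algorithm:
33522 − 28657 = 4865
4865 − 4181 = 684
684 − 610 = 74
74 − 55 = 19
19 − 13 = 6
6 − 5 = 1
1 − 1 = 0

28657 + 4181 + 610 + 55 + 13 + 5 + 1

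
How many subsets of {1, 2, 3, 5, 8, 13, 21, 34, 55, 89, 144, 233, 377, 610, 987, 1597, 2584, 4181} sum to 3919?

36

3919 = 2584+987+233+89+21+5 = 2584+987+233+89+21+3+2 = 2584+987+233+89+13+8+5 = … (33 more), for 36 in all.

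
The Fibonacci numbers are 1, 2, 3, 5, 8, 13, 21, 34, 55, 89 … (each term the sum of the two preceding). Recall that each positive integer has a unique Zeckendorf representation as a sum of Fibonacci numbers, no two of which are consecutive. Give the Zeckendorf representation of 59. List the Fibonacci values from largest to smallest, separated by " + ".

55 + 3 + 1

55 ≤ 59 < 89, so take 55; remainder 4
3 ≤ 4 < 5, so take 3; remainder 1
1 ≤ 1 < 2, so take 1; remainder 0
So 59 = 55 + 3 + 1, with no two terms consecutive in the sequence.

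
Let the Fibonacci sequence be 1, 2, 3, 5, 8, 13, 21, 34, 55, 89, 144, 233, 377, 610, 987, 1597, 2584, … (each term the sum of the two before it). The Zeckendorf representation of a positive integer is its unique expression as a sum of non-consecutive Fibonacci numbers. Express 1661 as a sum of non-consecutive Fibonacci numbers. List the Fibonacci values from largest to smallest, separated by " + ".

Greedy algorithm:
1597 ≤ 1661 < 2584, so take 1597; remainder 64
55 ≤ 64 < 89, so take 55; remainder 9
8 ≤ 9 < 13, so take 8; remainder 1
1 ≤ 1 < 2, so take 1; remainder 0
So 1661 = 1597 + 55 + 8 + 1, with no two terms consecutive in the sequence.

1597 + 55 + 8 + 1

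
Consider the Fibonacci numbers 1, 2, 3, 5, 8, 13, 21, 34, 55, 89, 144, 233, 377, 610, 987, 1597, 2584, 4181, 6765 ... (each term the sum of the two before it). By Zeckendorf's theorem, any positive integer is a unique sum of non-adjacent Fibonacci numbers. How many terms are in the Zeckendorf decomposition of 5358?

7

Greedy algorithm:
5358 − 4181 = 1177
1177 − 987 = 190
190 − 144 = 46
46 − 34 = 12
12 − 8 = 4
4 − 3 = 1
1 − 1 = 0
5358 = 4181 + 987 + 144 + 34 + 8 + 3 + 1, which has 7 terms.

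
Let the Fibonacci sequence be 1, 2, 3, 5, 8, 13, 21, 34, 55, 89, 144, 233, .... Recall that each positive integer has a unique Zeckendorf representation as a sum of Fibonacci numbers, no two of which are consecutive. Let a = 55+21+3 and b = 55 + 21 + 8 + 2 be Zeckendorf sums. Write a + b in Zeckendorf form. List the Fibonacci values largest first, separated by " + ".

The two numbers are 79 and 86, so their sum is 165.
subtract 144 from 165: 21 remains
subtract 21 from 21: 0 remains

144 + 21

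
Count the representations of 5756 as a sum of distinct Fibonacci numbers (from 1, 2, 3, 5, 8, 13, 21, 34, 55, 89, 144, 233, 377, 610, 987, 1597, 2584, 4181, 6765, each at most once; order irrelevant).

5756 = 4181+987+377+144+55+8+3+1 = 4181+987+377+144+34+21+8+3+1 = 2584+1597+987+377+144+55+8+3+1 = 4181+987+377+89+55+34+21+8+3+1 = … (6 more), for 10 in all.

10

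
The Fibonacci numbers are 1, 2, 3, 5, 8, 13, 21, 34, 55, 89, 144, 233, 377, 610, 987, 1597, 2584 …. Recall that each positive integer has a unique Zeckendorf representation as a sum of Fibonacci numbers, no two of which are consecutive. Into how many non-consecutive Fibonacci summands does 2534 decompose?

5

Repeatedly subtract the largest Fibonacci number that fits:
2534 − 1597 = 937
937 − 610 = 327
327 − 233 = 94
94 − 89 = 5
5 − 5 = 0
2534 = 1597 + 610 + 233 + 89 + 5, which has 5 terms.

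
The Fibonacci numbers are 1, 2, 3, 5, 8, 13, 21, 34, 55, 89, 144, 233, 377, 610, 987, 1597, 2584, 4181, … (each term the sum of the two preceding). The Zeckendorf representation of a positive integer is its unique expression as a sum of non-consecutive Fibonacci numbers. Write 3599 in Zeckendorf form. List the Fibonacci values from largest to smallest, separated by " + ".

2584 ≤ 3599 < 4181, so take 2584; remainder 1015
987 ≤ 1015 < 1597, so take 987; remainder 28
21 ≤ 28 < 34, so take 21; remainder 7
5 ≤ 7 < 8, so take 5; remainder 2
2 ≤ 2 < 3, so take 2; remainder 0
So 3599 = 2584 + 987 + 21 + 5 + 2, with no two terms consecutive in the sequence.

2584 + 987 + 21 + 5 + 2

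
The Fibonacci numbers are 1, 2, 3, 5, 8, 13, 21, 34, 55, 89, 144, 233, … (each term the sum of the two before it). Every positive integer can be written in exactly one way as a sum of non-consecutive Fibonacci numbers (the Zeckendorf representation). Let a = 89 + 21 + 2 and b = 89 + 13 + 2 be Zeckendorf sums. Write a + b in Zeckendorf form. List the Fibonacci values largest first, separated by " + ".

The two numbers are 112 and 104, so their sum is 216.
take 144 (≤ 216); 216 − 144 = 72
take 55 (≤ 72); 72 − 55 = 17
take 13 (≤ 17); 17 − 13 = 4
take 3 (≤ 4); 4 − 3 = 1
take 1 (≤ 1); 1 − 1 = 0

144 + 55 + 13 + 3 + 1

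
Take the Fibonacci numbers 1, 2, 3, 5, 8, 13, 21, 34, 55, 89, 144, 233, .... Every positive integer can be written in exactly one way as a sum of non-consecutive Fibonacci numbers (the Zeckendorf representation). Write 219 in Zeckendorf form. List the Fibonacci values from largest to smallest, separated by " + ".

144 + 55 + 13 + 5 + 2

Greedy algorithm:
take 144 (≤ 219); 219 − 144 = 75
take 55 (≤ 75); 75 − 55 = 20
take 13 (≤ 20); 20 − 13 = 7
take 5 (≤ 7); 7 − 5 = 2
take 2 (≤ 2); 2 − 2 = 0
So 219 = 144 + 55 + 13 + 5 + 2, with no two terms consecutive in the sequence.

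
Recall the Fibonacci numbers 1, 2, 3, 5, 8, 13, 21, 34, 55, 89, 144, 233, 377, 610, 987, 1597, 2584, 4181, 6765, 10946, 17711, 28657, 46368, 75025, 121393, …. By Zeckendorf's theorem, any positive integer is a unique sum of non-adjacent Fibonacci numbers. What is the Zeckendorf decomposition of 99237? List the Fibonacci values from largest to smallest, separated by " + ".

largest Fibonacci ≤ 99237 is 75025; 99237 − 75025 = 24212
largest Fibonacci ≤ 24212 is 17711; 24212 − 17711 = 6501
largest Fibonacci ≤ 6501 is 4181; 6501 − 4181 = 2320
largest Fibonacci ≤ 2320 is 1597; 2320 − 1597 = 723
largest Fibonacci ≤ 723 is 610; 723 − 610 = 113
largest Fibonacci ≤ 113 is 89; 113 − 89 = 24
largest Fibonacci ≤ 24 is 21; 24 − 21 = 3
largest Fibonacci ≤ 3 is 3; 3 − 3 = 0
So 99237 = 75025 + 17711 + 4181 + 1597 + 610 + 89 + 21 + 3, with no two terms consecutive in the sequence.

75025 + 17711 + 4181 + 1597 + 610 + 89 + 21 + 3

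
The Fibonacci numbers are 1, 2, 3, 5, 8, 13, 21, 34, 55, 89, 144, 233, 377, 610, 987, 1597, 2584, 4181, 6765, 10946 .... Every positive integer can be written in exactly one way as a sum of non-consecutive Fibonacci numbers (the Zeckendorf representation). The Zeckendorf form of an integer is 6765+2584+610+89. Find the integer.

10048

6765+2584+610+89 = 10048.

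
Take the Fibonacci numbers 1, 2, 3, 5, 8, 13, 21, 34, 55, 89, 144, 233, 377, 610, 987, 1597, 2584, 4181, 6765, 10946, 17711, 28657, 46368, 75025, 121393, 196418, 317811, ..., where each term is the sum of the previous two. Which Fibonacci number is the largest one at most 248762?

196418

196418 ≤ 248762 < 317811, so the largest Fibonacci number not exceeding 248762 is 196418.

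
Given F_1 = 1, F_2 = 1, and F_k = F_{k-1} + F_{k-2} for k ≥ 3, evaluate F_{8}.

21

F_{2} = F_{1} + F_{0} = 1 + 0 = 1
F_{3} = F_{2} + F_{1} = 1 + 1 = 2
F_{4} = F_{3} + F_{2} = 2 + 1 = 3
F_{5} = F_{4} + F_{3} = 3 + 2 = 5
F_{6} = F_{5} + F_{4} = 5 + 3 = 8
F_{7} = F_{6} + F_{5} = 8 + 5 = 13
F_{8} = F_{7} + F_{6} = 13 + 8 = 21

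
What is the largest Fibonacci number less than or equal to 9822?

6765 ≤ 9822 < 10946, so the largest Fibonacci number not exceeding 9822 is 6765.

6765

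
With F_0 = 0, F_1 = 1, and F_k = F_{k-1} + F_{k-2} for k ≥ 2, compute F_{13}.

233

Iterating the recurrence up to F_{5} = 5 and F_{4} = 3:
F_{6} = F_{5} + F_{4} = 5 + 3 = 8
F_{7} = F_{6} + F_{5} = 8 + 5 = 13
F_{8} = F_{7} + F_{6} = 13 + 8 = 21
F_{9} = F_{8} + F_{7} = 21 + 13 = 34
F_{10} = F_{9} + F_{8} = 34 + 21 = 55
F_{11} = F_{10} + F_{9} = 55 + 34 = 89
F_{12} = F_{11} + F_{10} = 89 + 55 = 144
F_{13} = F_{12} + F_{11} = 144 + 89 = 233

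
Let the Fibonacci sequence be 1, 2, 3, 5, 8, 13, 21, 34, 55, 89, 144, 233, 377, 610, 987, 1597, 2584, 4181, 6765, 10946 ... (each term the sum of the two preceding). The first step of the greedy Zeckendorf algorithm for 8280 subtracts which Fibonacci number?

6765

6765 ≤ 8280 < 10946, so the largest Fibonacci number not exceeding 8280 is 6765.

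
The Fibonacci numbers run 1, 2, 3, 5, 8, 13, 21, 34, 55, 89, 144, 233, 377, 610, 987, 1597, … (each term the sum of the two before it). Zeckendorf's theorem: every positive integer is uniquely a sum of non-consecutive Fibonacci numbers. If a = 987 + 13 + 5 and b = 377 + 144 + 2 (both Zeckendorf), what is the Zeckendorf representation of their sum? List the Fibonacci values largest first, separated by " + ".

The two numbers are 1005 and 523, so their sum is 1528.
987 ≤ 1528 < 1597, so take 987; remainder 541
377 ≤ 541 < 610, so take 377; remainder 164
144 ≤ 164 < 233, so take 144; remainder 20
13 ≤ 20 < 21, so take 13; remainder 7
5 ≤ 7 < 8, so take 5; remainder 2
2 ≤ 2 < 3, so take 2; remainder 0

987 + 377 + 144 + 13 + 5 + 2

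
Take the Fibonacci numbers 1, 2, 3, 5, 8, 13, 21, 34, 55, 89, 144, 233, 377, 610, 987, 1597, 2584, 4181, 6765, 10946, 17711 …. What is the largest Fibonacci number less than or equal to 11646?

10946 ≤ 11646 < 17711, so the largest Fibonacci number not exceeding 11646 is 10946.

10946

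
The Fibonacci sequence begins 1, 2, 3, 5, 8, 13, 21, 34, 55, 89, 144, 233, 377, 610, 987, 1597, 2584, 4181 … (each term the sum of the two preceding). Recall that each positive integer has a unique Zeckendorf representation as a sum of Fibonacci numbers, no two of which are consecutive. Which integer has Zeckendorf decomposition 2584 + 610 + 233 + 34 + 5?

2584 + 610 + 233 + 34 + 5 = 3466.

3466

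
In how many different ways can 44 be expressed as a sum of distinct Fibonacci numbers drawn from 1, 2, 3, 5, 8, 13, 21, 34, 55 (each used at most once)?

44 = 34+8+2 = 34+5+3+2 = 21+13+8+2 = 21+13+5+3+2 — 4 representations.

4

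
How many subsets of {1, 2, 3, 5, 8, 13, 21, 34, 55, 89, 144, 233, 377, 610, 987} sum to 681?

Each representation comes from the Zeckendorf form by replacing some F_k with F_{k−1} + F_{k−2} where possible.
681 = 610+55+13+3 = 610+55+13+2+1 = 610+55+8+5+3 = 610+34+21+13+3 = … (20 more), for 24 in all.

24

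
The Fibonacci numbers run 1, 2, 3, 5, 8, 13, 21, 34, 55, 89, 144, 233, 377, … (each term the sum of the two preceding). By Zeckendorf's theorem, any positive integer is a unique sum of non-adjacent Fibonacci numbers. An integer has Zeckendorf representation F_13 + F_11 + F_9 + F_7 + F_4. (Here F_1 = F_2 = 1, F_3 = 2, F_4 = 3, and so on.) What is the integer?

372

F_13 + F_11 + F_9 + F_7 + F_4 = 233 + 89 + 34 + 13 + 3 = 372.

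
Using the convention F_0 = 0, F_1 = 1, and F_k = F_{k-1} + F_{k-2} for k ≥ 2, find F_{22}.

17711

Iterating the recurrence up to F_{17} = 1597 and F_{16} = 987:
F_{18} = F_{17} + F_{16} = 1597 + 987 = 2584
F_{19} = F_{18} + F_{17} = 2584 + 1597 = 4181
F_{20} = F_{19} + F_{18} = 4181 + 2584 = 6765
F_{21} = F_{20} + F_{19} = 6765 + 4181 = 10946
F_{22} = F_{21} + F_{20} = 10946 + 6765 = 17711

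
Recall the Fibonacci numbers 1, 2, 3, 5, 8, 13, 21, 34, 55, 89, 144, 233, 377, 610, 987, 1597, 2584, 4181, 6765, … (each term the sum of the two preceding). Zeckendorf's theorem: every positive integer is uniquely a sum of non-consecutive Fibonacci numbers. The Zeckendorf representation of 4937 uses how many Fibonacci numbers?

Repeatedly subtract the largest Fibonacci number that fits:
subtract 4181 from 4937: 756 remains
subtract 610 from 756: 146 remains
subtract 144 from 146: 2 remains
subtract 2 from 2: 0 remains
4937 = 4181 + 610 + 144 + 2, which has 4 terms.

4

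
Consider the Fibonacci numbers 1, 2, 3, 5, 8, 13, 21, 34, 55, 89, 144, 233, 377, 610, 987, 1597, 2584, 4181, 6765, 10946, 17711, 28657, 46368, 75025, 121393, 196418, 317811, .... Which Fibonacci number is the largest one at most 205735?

196418 ≤ 205735 < 317811, so the largest Fibonacci number not exceeding 205735 is 196418.

196418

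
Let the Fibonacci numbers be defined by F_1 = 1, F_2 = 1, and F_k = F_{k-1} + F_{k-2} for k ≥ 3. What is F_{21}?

10946

Iterating the recurrence up to F_{17} = 1597 and F_{16} = 987:
F_{18} = F_{17} + F_{16} = 1597 + 987 = 2584
F_{19} = F_{18} + F_{17} = 2584 + 1597 = 4181
F_{20} = F_{19} + F_{18} = 4181 + 2584 = 6765
F_{21} = F_{20} + F_{19} = 6765 + 4181 = 10946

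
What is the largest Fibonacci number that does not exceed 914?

610 ≤ 914 < 987, so the largest Fibonacci number not exceeding 914 is 610.

610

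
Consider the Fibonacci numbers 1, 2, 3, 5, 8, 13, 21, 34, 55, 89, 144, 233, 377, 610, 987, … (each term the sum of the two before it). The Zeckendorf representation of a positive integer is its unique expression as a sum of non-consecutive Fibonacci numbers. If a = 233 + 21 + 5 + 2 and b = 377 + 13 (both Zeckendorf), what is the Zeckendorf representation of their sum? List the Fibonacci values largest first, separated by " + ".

The two numbers are 261 and 390, so their sum is 651.
subtract 610 from 651: 41 remains
subtract 34 from 41: 7 remains
subtract 5 from 7: 2 remains
subtract 2 from 2: 0 remains

610 + 34 + 5 + 2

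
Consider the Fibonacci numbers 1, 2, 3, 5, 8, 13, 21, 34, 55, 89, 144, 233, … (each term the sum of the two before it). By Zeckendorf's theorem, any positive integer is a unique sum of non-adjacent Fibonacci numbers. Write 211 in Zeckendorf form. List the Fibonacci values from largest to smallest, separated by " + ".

Greedy algorithm:
211 − 144 = 67
67 − 55 = 12
12 − 8 = 4
4 − 3 = 1
1 − 1 = 0
So 211 = 144 + 55 + 8 + 3 + 1, with no two terms consecutive in the sequence.

144 + 55 + 8 + 3 + 1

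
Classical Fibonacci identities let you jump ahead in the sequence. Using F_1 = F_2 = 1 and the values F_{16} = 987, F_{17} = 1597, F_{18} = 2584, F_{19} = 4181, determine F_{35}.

By the addition formula F_{m+n} = F_m F_{n+1} + F_{m−1} F_n with m=19, n=16: F_{35} = 4181·1597 + 2584·987 = 6677057 + 2550408 = 9227465.

9227465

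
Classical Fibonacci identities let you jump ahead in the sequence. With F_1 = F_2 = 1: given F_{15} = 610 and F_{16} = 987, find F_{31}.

1346269

By F_{2k+1} = F_k² + F_{k+1}²: F_{31} = 610² + 987² = 372100 + 974169 = 1346269.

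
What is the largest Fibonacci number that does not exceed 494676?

317811

317811 ≤ 494676 < 514229, so the largest Fibonacci number not exceeding 494676 is 317811.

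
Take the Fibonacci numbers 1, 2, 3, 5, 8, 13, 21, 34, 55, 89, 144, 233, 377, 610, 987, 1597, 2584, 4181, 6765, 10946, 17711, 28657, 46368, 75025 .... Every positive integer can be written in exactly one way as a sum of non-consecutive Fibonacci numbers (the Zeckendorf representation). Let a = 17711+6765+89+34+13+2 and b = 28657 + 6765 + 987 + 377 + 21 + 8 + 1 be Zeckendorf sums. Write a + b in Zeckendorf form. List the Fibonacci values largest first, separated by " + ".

The two numbers are 24614 and 36816, so their sum is 61430.
largest Fibonacci ≤ 61430 is 46368; 61430 − 46368 = 15062
largest Fibonacci ≤ 15062 is 10946; 15062 − 10946 = 4116
largest Fibonacci ≤ 4116 is 2584; 4116 − 2584 = 1532
largest Fibonacci ≤ 1532 is 987; 1532 − 987 = 545
largest Fibonacci ≤ 545 is 377; 545 − 377 = 168
largest Fibonacci ≤ 168 is 144; 168 − 144 = 24
largest Fibonacci ≤ 24 is 21; 24 − 21 = 3
largest Fibonacci ≤ 3 is 3; 3 − 3 = 0

46368 + 10946 + 2584 + 987 + 377 + 144 + 21 + 3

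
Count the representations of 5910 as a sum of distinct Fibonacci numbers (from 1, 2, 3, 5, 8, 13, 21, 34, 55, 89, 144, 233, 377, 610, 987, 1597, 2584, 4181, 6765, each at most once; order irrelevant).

34

Each representation comes from the Zeckendorf form by replacing some F_k with F_{k−1} + F_{k−2} where possible.
5910 = 4181+1597+89+34+8+1 = 4181+1597+89+34+5+3+1 = 4181+1597+89+21+13+8+1 = … (31 more), for 34 in all.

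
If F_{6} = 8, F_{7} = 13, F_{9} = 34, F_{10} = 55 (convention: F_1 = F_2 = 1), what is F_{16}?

987

By the addition formula F_{m+n} = F_m F_{n+1} + F_{m−1} F_n with m=10, n=6: F_{16} = 55·13 + 34·8 = 715 + 272 = 987.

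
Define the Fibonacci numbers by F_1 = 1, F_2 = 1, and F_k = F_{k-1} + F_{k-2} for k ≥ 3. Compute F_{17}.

Iterating the recurrence up to F_{13} = 233 and F_{12} = 144:
F_{14} = F_{13} + F_{12} = 233 + 144 = 377
F_{15} = F_{14} + F_{13} = 377 + 233 = 610
F_{16} = F_{15} + F_{14} = 610 + 377 = 987
F_{17} = F_{16} + F_{15} = 987 + 610 = 1597

1597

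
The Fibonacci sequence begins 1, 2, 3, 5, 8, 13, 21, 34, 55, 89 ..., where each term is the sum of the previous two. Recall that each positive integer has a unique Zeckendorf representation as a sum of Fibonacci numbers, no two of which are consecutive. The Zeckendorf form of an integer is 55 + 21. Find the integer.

76

55 + 21 = 76.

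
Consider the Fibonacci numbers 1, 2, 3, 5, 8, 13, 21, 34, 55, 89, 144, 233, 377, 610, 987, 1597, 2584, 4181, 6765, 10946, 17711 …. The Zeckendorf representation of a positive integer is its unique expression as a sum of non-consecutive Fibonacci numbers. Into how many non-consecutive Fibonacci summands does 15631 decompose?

7

Greedily peel off the largest Fibonacci term at each step:
10946 ≤ 15631 < 17711, so take 10946; remainder 4685
4181 ≤ 4685 < 6765, so take 4181; remainder 504
377 ≤ 504 < 610, so take 377; remainder 127
89 ≤ 127 < 144, so take 89; remainder 38
34 ≤ 38 < 55, so take 34; remainder 4
3 ≤ 4 < 5, so take 3; remainder 1
1 ≤ 1 < 2, so take 1; remainder 0
15631 = 10946 + 4181 + 377 + 89 + 34 + 3 + 1, which has 7 terms.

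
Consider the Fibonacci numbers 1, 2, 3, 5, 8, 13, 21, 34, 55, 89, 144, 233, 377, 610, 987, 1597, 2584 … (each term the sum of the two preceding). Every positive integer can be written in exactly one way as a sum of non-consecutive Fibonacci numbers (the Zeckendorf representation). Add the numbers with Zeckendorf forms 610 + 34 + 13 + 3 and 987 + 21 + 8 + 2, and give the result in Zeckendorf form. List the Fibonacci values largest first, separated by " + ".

The two numbers are 660 and 1018, so their sum is 1678.
Greedily peel off the largest Fibonacci term at each step:
largest Fibonacci ≤ 1678 is 1597; 1678 − 1597 = 81
largest Fibonacci ≤ 81 is 55; 81 − 55 = 26
largest Fibonacci ≤ 26 is 21; 26 − 21 = 5
largest Fibonacci ≤ 5 is 5; 5 − 5 = 0

1597 + 55 + 21 + 5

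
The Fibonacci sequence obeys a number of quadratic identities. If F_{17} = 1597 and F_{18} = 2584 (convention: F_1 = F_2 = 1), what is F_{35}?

9227465

By F_{2k+1} = F_k² + F_{k+1}²: F_{35} = 1597² + 2584² = 2550409 + 6677056 = 9227465.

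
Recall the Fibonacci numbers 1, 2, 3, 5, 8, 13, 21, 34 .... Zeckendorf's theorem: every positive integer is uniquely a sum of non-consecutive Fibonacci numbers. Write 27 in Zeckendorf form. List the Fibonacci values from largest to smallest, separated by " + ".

Greedy algorithm:
27: greatest Fibonacci not exceeding it is 21, leaving 6
6: greatest Fibonacci not exceeding it is 5, leaving 1
1: greatest Fibonacci not exceeding it is 1, leaving 0
So 27 = 21 + 5 + 1, with no two terms consecutive in the sequence.

21 + 5 + 1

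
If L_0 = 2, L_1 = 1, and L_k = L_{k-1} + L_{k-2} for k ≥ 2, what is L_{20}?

15127

Iterating the recurrence up to L_{13} = 521 and L_{12} = 322:
L_{14} = L_{13} + L_{12} = 521 + 322 = 843
L_{15} = L_{14} + L_{13} = 843 + 521 = 1364
L_{16} = L_{15} + L_{14} = 1364 + 843 = 2207
L_{17} = L_{16} + L_{15} = 2207 + 1364 = 3571
L_{18} = L_{17} + L_{16} = 3571 + 2207 = 5778
L_{19} = L_{18} + L_{17} = 5778 + 3571 = 9349
L_{20} = L_{19} + L_{18} = 9349 + 5778 = 15127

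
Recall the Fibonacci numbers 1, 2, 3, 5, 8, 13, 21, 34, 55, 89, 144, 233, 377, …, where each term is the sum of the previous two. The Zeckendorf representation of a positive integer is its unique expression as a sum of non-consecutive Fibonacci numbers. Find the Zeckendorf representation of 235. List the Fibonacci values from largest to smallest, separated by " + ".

233 + 2

take 233 (≤ 235); 235 − 233 = 2
take 2 (≤ 2); 2 − 2 = 0
So 235 = 233 + 2, with no two terms consecutive in the sequence.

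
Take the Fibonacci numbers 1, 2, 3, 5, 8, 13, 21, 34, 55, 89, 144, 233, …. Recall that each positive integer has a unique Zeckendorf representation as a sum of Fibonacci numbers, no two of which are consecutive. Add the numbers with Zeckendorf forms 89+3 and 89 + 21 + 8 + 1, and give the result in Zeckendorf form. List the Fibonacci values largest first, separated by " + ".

The two numbers are 92 and 119, so their sum is 211.
Greedily peel off the largest Fibonacci term at each step:
take 144 (≤ 211); 211 − 144 = 67
take 55 (≤ 67); 67 − 55 = 12
take 8 (≤ 12); 12 − 8 = 4
take 3 (≤ 4); 4 − 3 = 1
take 1 (≤ 1); 1 − 1 = 0

144 + 55 + 8 + 3 + 1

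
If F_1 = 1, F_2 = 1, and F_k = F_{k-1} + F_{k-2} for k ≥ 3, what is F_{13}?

233

Iterating the recurrence up to F_{6} = 8 and F_{5} = 5:
F_{7} = F_{6} + F_{5} = 8 + 5 = 13
F_{8} = F_{7} + F_{6} = 13 + 8 = 21
F_{9} = F_{8} + F_{7} = 21 + 13 = 34
F_{10} = F_{9} + F_{8} = 34 + 21 = 55
F_{11} = F_{10} + F_{9} = 55 + 34 = 89
F_{12} = F_{11} + F_{10} = 89 + 55 = 144
F_{13} = F_{12} + F_{11} = 144 + 89 = 233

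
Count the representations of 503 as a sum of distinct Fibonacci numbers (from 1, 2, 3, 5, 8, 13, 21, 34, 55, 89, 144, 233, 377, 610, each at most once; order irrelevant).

503 = 377+89+34+3 = 377+89+34+2+1 = 377+89+21+13+3 = … (17 more), for 20 in all.

20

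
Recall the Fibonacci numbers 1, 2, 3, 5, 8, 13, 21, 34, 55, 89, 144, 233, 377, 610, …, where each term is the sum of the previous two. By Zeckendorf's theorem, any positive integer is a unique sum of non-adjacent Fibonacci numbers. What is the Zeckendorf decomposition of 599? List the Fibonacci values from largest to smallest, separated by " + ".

377 + 144 + 55 + 21 + 2

599 − 377 = 222
222 − 144 = 78
78 − 55 = 23
23 − 21 = 2
2 − 2 = 0
So 599 = 377 + 144 + 55 + 21 + 2, with no two terms consecutive in the sequence.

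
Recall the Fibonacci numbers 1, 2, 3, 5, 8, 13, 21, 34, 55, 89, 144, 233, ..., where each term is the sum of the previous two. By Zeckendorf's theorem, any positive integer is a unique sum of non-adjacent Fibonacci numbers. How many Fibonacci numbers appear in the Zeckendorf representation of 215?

4

Greedy algorithm:
take 144 (≤ 215); 215 − 144 = 71
take 55 (≤ 71); 71 − 55 = 16
take 13 (≤ 16); 16 − 13 = 3
take 3 (≤ 3); 3 − 3 = 0
215 = 144 + 55 + 13 + 3, which has 4 terms.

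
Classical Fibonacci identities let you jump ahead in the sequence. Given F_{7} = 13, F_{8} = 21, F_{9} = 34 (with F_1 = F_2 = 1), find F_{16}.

By the addition formula F_{m+n} = F_m F_{n+1} + F_{m−1} F_n with m=8, n=8: F_{16} = 21·34 + 13·21 = 714 + 273 = 987.

987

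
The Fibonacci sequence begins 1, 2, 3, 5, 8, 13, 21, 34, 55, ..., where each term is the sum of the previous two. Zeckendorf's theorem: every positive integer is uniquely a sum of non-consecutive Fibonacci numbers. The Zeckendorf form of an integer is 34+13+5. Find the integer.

52

34+13+5 = 52.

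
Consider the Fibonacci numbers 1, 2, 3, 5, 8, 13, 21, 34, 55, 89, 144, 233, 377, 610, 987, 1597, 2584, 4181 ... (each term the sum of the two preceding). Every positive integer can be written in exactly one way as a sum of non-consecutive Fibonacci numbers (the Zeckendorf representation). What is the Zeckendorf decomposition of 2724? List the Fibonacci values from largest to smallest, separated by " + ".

subtract 2584 from 2724: 140 remains
subtract 89 from 140: 51 remains
subtract 34 from 51: 17 remains
subtract 13 from 17: 4 remains
subtract 3 from 4: 1 remains
subtract 1 from 1: 0 remains
So 2724 = 2584 + 89 + 34 + 13 + 3 + 1, with no two terms consecutive in the sequence.

2584 + 89 + 34 + 13 + 3 + 1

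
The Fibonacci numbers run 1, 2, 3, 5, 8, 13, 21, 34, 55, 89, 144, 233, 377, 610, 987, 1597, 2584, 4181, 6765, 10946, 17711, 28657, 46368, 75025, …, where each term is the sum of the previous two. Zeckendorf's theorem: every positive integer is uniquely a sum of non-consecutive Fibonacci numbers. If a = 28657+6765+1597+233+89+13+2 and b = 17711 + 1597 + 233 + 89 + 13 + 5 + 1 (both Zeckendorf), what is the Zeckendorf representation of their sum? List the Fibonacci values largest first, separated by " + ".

The two numbers are 37356 and 19649, so their sum is 57005.
Greedily peel off the largest Fibonacci term at each step:
largest Fibonacci ≤ 57005 is 46368; 57005 − 46368 = 10637
largest Fibonacci ≤ 10637 is 6765; 10637 − 6765 = 3872
largest Fibonacci ≤ 3872 is 2584; 3872 − 2584 = 1288
largest Fibonacci ≤ 1288 is 987; 1288 − 987 = 301
largest Fibonacci ≤ 301 is 233; 301 − 233 = 68
largest Fibonacci ≤ 68 is 55; 68 − 55 = 13
largest Fibonacci ≤ 13 is 13; 13 − 13 = 0

46368 + 6765 + 2584 + 987 + 233 + 55 + 13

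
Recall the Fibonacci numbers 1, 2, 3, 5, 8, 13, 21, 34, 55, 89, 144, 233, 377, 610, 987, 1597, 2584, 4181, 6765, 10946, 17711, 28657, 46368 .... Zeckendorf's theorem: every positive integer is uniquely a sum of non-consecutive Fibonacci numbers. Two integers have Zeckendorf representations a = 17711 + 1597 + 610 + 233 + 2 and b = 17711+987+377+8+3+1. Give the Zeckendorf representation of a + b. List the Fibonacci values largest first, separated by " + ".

The two numbers are 20153 and 19087, so their sum is 39240.
39240 − 28657 = 10583
10583 − 6765 = 3818
3818 − 2584 = 1234
1234 − 987 = 247
247 − 233 = 14
14 − 13 = 1
1 − 1 = 0

28657 + 6765 + 2584 + 987 + 233 + 13 + 1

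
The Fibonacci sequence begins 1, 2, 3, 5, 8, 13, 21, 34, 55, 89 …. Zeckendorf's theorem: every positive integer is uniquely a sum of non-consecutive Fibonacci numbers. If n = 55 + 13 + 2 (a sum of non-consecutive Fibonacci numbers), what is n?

70

55 + 13 + 2 = 70.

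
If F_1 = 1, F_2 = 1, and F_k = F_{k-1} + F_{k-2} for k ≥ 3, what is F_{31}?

1346269

Iterating the recurrence up to F_{25} = 75025 and F_{24} = 46368:
F_{26} = F_{25} + F_{24} = 75025 + 46368 = 121393
F_{27} = F_{26} + F_{25} = 121393 + 75025 = 196418
F_{28} = F_{27} + F_{26} = 196418 + 121393 = 317811
F_{29} = F_{28} + F_{27} = 317811 + 196418 = 514229
F_{30} = F_{29} + F_{28} = 514229 + 317811 = 832040
F_{31} = F_{30} + F_{29} = 832040 + 514229 = 1346269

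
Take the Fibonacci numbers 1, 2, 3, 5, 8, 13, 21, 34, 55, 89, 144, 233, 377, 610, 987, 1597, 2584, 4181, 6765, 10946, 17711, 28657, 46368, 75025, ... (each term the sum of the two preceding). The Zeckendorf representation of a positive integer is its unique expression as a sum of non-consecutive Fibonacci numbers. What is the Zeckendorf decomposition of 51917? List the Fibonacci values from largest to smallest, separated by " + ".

subtract 46368 from 51917: 5549 remains
subtract 4181 from 5549: 1368 remains
subtract 987 from 1368: 381 remains
subtract 377 from 381: 4 remains
subtract 3 from 4: 1 remains
subtract 1 from 1: 0 remains
So 51917 = 46368 + 4181 + 987 + 377 + 3 + 1, with no two terms consecutive in the sequence.

46368 + 4181 + 987 + 377 + 3 + 1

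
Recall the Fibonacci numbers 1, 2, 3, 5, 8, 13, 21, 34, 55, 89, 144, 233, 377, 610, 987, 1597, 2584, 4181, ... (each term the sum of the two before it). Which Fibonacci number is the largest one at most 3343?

2584

2584 ≤ 3343 < 4181, so the largest Fibonacci number not exceeding 3343 is 2584.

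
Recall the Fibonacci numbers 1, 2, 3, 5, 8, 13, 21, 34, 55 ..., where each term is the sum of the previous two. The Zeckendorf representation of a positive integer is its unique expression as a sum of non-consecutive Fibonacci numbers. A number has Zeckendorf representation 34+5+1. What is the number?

40

34+5+1 = 40.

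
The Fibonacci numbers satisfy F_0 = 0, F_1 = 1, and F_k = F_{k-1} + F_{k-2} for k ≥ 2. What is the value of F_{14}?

Iterating the recurrence up to F_{9} = 34 and F_{8} = 21:
F_{10} = F_{9} + F_{8} = 34 + 21 = 55
F_{11} = F_{10} + F_{9} = 55 + 34 = 89
F_{12} = F_{11} + F_{10} = 89 + 55 = 144
F_{13} = F_{12} + F_{11} = 144 + 89 = 233
F_{14} = F_{13} + F_{12} = 233 + 144 = 377

377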